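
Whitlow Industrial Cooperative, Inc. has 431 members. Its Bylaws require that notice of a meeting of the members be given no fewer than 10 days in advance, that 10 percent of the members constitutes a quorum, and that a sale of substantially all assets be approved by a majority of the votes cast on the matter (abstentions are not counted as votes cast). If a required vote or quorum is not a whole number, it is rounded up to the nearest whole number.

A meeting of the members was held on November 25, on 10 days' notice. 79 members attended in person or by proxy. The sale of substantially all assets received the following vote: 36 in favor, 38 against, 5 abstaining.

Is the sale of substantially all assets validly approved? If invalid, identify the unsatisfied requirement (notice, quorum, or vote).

Invalid — vote requirement not satisfied.

Notice: 10 days given; 10 required. Satisfied.
Quorum: 10% of 431 = 43.10, rounded up to 44; 79 present. Satisfied.
Vote: requires a majority of the votes cast (79 − 5 abstaining = 74); a majority of 74 is 38, so 38 needed; 36 in favor. Not satisfied.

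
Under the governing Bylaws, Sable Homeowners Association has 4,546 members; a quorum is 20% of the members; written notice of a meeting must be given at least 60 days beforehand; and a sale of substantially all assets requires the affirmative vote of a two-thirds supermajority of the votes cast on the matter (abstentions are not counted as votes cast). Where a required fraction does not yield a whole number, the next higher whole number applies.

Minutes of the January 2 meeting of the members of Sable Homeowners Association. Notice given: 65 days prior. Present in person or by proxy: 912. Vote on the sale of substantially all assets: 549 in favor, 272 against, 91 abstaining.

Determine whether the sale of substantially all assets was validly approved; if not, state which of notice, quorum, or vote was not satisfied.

Valid — all requirements satisfied.

Notice: 65 days given; 60 required. Satisfied.
Quorum: 20% of 4,546 = 909.20, rounded up to 910; 912 present. Satisfied.
Vote: requires two-thirds of the votes cast (912 − 91 abstaining = 821); 2/3 of 821 = 547.33, rounded up to 548, so 548 needed; 549 in favor. Satisfied.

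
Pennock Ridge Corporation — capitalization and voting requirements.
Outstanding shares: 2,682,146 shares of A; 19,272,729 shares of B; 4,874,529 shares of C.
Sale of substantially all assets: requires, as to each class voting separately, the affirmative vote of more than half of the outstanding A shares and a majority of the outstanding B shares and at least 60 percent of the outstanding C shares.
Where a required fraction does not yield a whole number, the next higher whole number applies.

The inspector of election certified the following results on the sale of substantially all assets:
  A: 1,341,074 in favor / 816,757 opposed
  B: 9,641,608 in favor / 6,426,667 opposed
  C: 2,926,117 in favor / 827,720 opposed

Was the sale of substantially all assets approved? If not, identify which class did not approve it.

A: a majority of 2682146 is 1341074; 1,341,074 required, 1,341,074 in favor — approved.
B: a majority of 19272729 is 9636365; 9,636,365 required, 9,641,608 in favor — approved.
C: 3/5 of 4874529 = 2924717.40, rounded up to 2924718; 2,924,718 required, 2,926,117 in favor — approved.

Approved — every class gave the required vote.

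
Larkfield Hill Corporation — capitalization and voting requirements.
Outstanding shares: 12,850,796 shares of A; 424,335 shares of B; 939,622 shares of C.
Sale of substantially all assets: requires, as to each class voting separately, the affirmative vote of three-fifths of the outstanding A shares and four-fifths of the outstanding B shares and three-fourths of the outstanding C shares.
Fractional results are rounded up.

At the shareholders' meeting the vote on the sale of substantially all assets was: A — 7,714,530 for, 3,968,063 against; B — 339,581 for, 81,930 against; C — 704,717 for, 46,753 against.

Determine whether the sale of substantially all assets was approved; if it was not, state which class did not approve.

Approved — every class gave the required vote.

A: 3/5 of 12850796 = 7710477.60, rounded up to 7710478; 7,710,478 required, 7,714,530 in favor — approved.
B: 4/5 of 424335 = 339468; 339,468 required, 339,581 in favor — approved.
C: 3/4 of 939622 = 704716.50, rounded up to 704717; 704,717 required, 704,717 in favor — approved.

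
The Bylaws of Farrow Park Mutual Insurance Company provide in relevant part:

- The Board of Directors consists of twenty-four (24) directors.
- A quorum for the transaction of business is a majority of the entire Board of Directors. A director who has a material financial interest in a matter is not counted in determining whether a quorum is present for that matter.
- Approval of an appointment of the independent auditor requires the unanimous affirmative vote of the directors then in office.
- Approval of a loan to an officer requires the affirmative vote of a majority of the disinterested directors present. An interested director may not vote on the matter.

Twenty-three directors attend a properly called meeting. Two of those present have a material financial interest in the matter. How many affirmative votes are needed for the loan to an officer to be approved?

11

The loan to an officer requires a majority of the disinterested directors present (23 − 2 = 21).
A majority of 21 is 11.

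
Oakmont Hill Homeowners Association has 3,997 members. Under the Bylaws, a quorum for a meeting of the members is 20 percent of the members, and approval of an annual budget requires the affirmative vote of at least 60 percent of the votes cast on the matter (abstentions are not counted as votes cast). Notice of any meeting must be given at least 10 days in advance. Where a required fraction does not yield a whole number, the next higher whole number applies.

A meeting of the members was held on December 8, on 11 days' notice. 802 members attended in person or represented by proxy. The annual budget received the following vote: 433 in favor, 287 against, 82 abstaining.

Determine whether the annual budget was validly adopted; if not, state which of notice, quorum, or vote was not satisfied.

Valid — all requirements satisfied.

Notice: 11 days given; 10 required. Satisfied.
Quorum: 20% of 3,997 = 799.40, rounded up to 800; 802 present. Satisfied.
Vote: requires three-fifths of the votes cast (802 − 82 abstaining = 720); 3/5 of 720 = 432, so 432 needed; 433 in favor. Satisfied.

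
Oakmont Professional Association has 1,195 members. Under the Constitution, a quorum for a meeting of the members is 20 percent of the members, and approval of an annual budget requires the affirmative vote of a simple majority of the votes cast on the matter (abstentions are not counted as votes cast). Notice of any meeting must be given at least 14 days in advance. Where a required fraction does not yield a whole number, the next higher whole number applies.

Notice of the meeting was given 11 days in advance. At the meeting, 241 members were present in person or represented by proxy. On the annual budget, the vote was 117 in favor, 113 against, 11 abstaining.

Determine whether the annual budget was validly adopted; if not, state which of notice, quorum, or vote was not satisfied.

Notice: 11 days given; 14 required. Not satisfied.
Quorum: 20% of 1,195 = 239; 241 present. Satisfied.
Vote: requires a majority of the votes cast (241 − 11 abstaining = 230); a majority of 230 is 116, so 116 needed; 117 in favor. Satisfied.

Invalid — notice requirement not satisfied.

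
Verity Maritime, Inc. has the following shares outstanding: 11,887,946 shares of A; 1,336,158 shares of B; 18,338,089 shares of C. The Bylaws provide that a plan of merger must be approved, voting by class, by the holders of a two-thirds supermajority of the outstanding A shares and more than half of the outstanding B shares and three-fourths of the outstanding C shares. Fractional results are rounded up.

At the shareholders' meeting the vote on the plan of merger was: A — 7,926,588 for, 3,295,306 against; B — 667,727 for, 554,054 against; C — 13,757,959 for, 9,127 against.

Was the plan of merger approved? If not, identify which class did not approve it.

A: 2/3 of 11887946 = 7925297.33, rounded up to 7925298; 7,925,298 required, 7,926,588 in favor — approved.
B: a majority of 1336158 is 668080; 668,080 required, 667,727 in favor — not approved.
C: 3/4 of 18338089 = 13753566.75, rounded up to 13753567; 13,753,567 required, 13,757,959 in favor — approved.

Not approved — the B shares did not give the required vote.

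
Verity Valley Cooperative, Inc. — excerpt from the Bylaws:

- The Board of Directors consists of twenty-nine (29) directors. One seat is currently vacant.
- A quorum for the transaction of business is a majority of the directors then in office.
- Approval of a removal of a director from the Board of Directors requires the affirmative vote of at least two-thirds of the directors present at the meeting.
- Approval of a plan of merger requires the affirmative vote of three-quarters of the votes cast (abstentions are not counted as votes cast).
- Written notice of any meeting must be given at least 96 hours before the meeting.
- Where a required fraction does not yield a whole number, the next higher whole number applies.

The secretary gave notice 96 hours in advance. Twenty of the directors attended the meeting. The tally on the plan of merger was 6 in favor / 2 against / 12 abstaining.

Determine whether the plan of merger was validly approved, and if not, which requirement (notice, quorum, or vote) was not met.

Valid — all requirements satisfied.

Notice: 96 hours given; 96 required (96 ≥ 96). Satisfied.
Quorum: 20 present; quorum is 15. Satisfied.
Vote: the plan of merger requires three-fourths of the votes cast (20 present − 12 abstaining = 8). 3/4 of 8 = 6, so 6 affirmative votes are needed; 6 voted in favor. Satisfied.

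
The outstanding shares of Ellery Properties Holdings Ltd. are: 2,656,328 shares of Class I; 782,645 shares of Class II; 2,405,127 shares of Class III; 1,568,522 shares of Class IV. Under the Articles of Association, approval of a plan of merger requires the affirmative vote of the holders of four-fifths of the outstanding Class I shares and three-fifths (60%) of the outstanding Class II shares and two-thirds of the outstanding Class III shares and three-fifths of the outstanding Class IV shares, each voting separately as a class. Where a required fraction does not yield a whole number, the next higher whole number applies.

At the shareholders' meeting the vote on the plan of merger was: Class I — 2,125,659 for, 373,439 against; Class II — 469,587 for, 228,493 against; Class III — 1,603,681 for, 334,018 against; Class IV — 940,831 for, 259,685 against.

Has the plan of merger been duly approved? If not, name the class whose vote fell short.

Class I: 4/5 of 2656328 = 2125062.40, rounded up to 2125063; 2,125,063 required, 2,125,659 in favor — approved.
Class II: 3/5 of 782645 = 469587; 469,587 required, 469,587 in favor — approved.
Class III: 2/3 of 2405127 = 1603418; 1,603,418 required, 1,603,681 in favor — approved.
Class IV: 3/5 of 1568522 = 941113.20, rounded up to 941114; 941,114 required, 940,831 in favor — not approved.

Not approved — the Class IV shares did not give the required vote.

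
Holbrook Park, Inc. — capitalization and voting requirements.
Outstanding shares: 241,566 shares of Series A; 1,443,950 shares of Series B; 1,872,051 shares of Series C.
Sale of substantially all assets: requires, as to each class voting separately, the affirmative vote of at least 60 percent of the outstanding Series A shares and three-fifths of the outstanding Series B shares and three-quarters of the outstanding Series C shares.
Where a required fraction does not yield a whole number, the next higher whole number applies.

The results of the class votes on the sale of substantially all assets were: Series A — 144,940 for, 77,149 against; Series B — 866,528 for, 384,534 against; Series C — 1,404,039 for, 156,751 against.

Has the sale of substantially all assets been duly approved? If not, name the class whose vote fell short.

Approved — every class gave the required vote.

Series A: 3/5 of 241566 = 144939.60, rounded up to 144940; 144,940 required, 144,940 in favor — approved.
Series B: 3/5 of 1443950 = 866370; 866,370 required, 866,528 in favor — approved.
Series C: 3/4 of 1872051 = 1404038.25, rounded up to 1404039; 1,404,039 required, 1,404,039 in favor — approved.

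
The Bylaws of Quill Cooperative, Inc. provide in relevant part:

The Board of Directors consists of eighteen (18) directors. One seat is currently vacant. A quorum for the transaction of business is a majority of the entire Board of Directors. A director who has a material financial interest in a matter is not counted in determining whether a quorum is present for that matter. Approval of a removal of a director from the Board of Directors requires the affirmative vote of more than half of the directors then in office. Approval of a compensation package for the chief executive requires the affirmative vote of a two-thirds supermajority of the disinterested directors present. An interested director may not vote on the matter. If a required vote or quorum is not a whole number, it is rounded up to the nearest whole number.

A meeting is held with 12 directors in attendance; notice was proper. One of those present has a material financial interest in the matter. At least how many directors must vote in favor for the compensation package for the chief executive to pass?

The compensation package for the chief executive requires two-thirds of the disinterested directors present (12 − 1 = 11).
2/3 of 11 = 7.33, rounded up to 8.

8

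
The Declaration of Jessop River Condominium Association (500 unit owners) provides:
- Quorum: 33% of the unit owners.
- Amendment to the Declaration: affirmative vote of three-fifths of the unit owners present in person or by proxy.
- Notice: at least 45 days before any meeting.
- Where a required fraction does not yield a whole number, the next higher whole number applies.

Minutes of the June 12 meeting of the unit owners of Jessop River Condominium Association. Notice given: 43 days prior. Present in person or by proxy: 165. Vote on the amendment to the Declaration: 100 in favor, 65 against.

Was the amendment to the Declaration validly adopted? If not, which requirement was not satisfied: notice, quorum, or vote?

Invalid — notice requirement not satisfied.

Notice: 43 days given; 45 required. Not satisfied.
Quorum: 33% of 500 = 165; 165 present. Satisfied.
Vote: requires three-fifths of those present (165); 3/5 of 165 = 99, so 99 needed; 100 in favor. Satisfied.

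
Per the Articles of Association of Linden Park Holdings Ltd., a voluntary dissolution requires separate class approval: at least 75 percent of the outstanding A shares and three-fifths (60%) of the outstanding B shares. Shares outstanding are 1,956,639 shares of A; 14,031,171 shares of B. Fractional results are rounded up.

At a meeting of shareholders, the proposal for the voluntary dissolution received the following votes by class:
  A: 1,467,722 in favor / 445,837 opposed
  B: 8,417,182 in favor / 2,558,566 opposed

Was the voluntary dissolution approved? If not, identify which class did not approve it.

A: 3/4 of 1956639 = 1467479.25, rounded up to 1467480; 1,467,480 required, 1,467,722 in favor — approved.
B: 3/5 of 14031171 = 8418702.60, rounded up to 8418703; 8,418,703 required, 8,417,182 in favor — not approved.

Not approved — the B shares did not give the required vote.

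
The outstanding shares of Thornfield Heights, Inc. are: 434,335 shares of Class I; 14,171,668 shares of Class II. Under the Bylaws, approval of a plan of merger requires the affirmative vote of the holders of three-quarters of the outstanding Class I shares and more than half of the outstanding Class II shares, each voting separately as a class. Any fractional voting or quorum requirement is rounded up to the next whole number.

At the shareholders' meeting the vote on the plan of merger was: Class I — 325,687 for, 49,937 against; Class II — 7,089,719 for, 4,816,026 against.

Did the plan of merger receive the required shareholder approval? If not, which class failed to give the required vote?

Class I: 3/4 of 434335 = 325751.25, rounded up to 325752; 325,752 required, 325,687 in favor — not approved.
Class II: a majority of 14171668 is 7085835; 7,085,835 required, 7,089,719 in favor — approved.

Not approved — the Class I shares did not give the required vote.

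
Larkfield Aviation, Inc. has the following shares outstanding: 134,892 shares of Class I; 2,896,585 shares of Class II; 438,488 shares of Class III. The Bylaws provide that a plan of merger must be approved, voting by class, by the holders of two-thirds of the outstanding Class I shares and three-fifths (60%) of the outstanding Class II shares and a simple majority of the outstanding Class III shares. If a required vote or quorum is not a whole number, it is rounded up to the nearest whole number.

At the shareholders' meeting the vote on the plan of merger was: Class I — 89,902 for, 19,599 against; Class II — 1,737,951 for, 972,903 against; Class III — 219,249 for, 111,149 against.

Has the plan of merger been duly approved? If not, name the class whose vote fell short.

Class I: 2/3 of 134892 = 89928; 89,928 required, 89,902 in favor — not approved.
Class II: 3/5 of 2896585 = 1737951; 1,737,951 required, 1,737,951 in favor — approved.
Class III: a majority of 438488 is 219245; 219,245 required, 219,249 in favor — approved.

Not approved — the Class I shares did not give the required vote.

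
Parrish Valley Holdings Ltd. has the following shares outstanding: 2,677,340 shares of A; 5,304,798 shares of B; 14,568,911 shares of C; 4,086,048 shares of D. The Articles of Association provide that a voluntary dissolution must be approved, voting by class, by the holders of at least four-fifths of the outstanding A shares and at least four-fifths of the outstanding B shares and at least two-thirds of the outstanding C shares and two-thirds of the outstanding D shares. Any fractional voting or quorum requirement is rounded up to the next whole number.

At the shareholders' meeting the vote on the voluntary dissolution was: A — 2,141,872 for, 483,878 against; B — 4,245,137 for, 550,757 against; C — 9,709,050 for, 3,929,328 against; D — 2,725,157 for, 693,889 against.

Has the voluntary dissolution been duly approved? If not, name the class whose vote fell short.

A: 4/5 of 2677340 = 2141872; 2,141,872 required, 2,141,872 in favor — approved.
B: 4/5 of 5304798 = 4243838.40, rounded up to 4243839; 4,243,839 required, 4,245,137 in favor — approved.
C: 2/3 of 14568911 = 9712607.33, rounded up to 9712608; 9,712,608 required, 9,709,050 in favor — not approved.
D: 2/3 of 4086048 = 2724032; 2,724,032 required, 2,725,157 in favor — approved.

Not approved — the C shares did not give the required vote.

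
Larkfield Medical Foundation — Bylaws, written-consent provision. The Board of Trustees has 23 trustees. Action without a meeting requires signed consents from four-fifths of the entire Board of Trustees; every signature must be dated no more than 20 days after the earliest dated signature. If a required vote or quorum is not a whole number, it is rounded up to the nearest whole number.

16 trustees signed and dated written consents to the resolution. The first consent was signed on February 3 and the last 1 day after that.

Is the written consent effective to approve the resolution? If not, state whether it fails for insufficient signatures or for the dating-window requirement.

Signatures required: four-fifths of 23 — 4/5 of 23 = 18.40, rounded up to 19, so 19 needed; 16 signed. Insufficient.
Dating window: the latest signature is 1 day after the earliest; the limit is 20 days. Within the window.

Not effective — insufficient signatures.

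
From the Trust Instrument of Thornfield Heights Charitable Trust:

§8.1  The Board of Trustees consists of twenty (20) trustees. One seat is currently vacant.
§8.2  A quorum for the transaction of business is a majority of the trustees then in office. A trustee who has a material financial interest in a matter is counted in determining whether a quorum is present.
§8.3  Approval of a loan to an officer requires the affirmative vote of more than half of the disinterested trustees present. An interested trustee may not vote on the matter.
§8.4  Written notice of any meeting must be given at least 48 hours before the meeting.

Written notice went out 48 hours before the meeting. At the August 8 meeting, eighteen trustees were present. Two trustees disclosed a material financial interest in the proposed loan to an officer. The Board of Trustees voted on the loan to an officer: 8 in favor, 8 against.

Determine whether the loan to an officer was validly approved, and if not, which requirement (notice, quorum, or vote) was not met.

Notice: 48 hours given; 48 required (48 ≥ 48). Satisfied.
Quorum: 18 present (interested trustees count toward quorum); quorum is 10. Satisfied.
Vote: the loan to an officer requires a majority of the disinterested trustees present (18 − 2 = 16). A majority of 16 is 9, so 9 affirmative votes are needed; 8 voted in favor. Not satisfied.

Invalid — vote requirement not satisfied.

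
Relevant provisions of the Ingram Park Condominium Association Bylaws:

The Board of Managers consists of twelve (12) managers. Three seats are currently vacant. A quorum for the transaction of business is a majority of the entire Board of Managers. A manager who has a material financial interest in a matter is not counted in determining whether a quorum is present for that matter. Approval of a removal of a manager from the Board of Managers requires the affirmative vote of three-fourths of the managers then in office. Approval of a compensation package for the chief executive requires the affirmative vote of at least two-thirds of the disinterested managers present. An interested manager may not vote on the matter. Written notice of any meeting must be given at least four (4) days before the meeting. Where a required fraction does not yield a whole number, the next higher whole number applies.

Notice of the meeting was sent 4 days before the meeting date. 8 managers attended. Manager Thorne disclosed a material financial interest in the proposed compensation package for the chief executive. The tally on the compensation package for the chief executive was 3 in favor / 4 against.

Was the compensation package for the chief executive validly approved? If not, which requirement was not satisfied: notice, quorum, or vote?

Notice: 4 days given; 4 required (4 ≥ 4). Satisfied.
Quorum: 8 present, but the 1 interested manager does not count, leaving 7. Quorum is 7. Satisfied.
Vote: the compensation package for the chief executive requires two-thirds of the disinterested managers present (8 − 1 = 7). 2/3 of 7 = 4.67, rounded up to 5, so 5 affirmative votes are needed; 3 voted in favor. Not satisfied.

Invalid — vote requirement not satisfied.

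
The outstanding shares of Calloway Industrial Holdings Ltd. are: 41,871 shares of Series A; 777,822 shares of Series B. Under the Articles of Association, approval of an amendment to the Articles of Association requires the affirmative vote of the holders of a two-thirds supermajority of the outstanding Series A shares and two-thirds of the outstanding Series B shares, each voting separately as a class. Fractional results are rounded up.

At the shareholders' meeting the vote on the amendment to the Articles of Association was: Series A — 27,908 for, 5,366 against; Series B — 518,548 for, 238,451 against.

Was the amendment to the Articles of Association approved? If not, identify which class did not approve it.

Not approved — the Series A shares did not give the required vote.

Series A: 2/3 of 41871 = 27914; 27,914 required, 27,908 in favor — not approved.
Series B: 2/3 of 777822 = 518548; 518,548 required, 518,548 in favor — approved.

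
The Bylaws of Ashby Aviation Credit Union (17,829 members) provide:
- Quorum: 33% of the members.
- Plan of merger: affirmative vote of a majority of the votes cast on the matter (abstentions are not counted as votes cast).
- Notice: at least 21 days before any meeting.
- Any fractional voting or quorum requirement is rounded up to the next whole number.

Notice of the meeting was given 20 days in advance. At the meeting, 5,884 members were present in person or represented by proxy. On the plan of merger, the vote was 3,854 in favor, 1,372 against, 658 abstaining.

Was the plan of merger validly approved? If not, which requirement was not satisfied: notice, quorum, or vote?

Invalid — notice requirement not satisfied.

Notice: 20 days given; 21 required. Not satisfied.
Quorum: 33% of 17,829 = 5,883.57, rounded up to 5,884; 5,884 present. Satisfied.
Vote: requires a majority of the votes cast (5,884 − 658 abstaining = 5,226); a majority of 5226 is 2614, so 2,614 needed; 3,854 in favor. Satisfied.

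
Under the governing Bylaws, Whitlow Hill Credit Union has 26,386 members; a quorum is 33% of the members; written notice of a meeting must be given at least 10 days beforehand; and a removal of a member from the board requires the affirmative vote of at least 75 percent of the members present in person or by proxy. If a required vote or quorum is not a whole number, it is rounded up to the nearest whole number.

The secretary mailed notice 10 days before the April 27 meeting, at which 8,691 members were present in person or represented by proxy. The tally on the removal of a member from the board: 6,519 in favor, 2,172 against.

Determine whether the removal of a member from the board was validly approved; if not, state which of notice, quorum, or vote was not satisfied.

Invalid — quorum requirement not satisfied.

Notice: 10 days given; 10 required. Satisfied.
Quorum: 33% of 26,386 = 8,707.38, rounded up to 8,708; 8,691 present. Not satisfied.
Vote: requires three-fourths of those present (8,691); 3/4 of 8691 = 6518.25, rounded up to 6519, so 6,519 needed; 6,519 in favor. Satisfied.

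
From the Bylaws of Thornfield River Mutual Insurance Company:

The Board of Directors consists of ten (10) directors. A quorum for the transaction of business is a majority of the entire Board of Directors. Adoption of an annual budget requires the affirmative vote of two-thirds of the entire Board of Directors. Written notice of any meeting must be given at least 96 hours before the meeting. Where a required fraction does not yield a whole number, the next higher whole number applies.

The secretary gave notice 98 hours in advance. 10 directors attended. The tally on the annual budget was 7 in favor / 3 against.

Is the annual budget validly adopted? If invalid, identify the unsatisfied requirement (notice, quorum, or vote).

Notice: 98 hours given; 96 required (98 ≥ 96). Satisfied.
Quorum: 10 present; quorum is 6. Satisfied.
Vote: the annual budget requires two-thirds of the entire Board of Directors (10). 2/3 of 10 = 6.67, rounded up to 7, so 7 affirmative votes are needed; 7 voted in favor. Satisfied.

Valid — all requirements satisfied.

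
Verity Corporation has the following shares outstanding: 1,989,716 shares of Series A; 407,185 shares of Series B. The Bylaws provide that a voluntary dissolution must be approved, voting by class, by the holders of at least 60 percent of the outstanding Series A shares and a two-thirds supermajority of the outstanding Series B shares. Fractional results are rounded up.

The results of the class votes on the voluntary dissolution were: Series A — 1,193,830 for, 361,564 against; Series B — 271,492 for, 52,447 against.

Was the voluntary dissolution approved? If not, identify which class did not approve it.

Series A: 3/5 of 1989716 = 1193829.60, rounded up to 1193830; 1,193,830 required, 1,193,830 in favor — approved.
Series B: 2/3 of 407185 = 271456.67, rounded up to 271457; 271,457 required, 271,492 in favor — approved.

Approved — every class gave the required vote.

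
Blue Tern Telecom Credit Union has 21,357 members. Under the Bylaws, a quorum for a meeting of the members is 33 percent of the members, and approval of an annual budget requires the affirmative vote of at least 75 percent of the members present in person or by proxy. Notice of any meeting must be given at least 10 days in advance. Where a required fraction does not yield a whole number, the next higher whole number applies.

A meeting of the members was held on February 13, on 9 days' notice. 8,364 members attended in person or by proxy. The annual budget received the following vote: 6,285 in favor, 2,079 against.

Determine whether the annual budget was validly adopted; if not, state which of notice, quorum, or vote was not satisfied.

Invalid — notice requirement not satisfied.

Notice: 9 days given; 10 required. Not satisfied.
Quorum: 33% of 21,357 = 7,047.81, rounded up to 7,048; 8,364 present. Satisfied.
Vote: requires three-fourths of those present (8,364); 3/4 of 8364 = 6273, so 6,273 needed; 6,285 in favor. Satisfied.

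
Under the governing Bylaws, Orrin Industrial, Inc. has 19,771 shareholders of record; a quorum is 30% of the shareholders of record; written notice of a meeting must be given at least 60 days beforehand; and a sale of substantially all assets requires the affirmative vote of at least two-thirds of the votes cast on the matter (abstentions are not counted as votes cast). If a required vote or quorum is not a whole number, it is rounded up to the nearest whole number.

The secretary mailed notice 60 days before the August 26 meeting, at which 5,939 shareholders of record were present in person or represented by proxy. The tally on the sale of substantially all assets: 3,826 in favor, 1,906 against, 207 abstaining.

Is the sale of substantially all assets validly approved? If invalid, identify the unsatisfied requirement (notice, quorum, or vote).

Notice: 60 days given; 60 required. Satisfied.
Quorum: 30% of 19,771 = 5,931.30, rounded up to 5,932; 5,939 present. Satisfied.
Vote: requires two-thirds of the votes cast (5,939 − 207 abstaining = 5,732); 2/3 of 5732 = 3821.33, rounded up to 3822, so 3,822 needed; 3,826 in favor. Satisfied.

Valid — all requirements satisfied.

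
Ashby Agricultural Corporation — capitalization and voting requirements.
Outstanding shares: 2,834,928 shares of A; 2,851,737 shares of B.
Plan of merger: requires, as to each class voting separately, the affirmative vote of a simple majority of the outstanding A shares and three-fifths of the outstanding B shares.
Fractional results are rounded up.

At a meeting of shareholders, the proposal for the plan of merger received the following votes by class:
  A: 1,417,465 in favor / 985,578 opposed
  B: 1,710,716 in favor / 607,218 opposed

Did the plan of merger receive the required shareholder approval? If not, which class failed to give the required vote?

Not approved — the B shares did not give the required vote.

A: a majority of 2834928 is 1417465; 1,417,465 required, 1,417,465 in favor — approved.
B: 3/5 of 2851737 = 1711042.20, rounded up to 1711043; 1,711,043 required, 1,710,716 in favor — not approved.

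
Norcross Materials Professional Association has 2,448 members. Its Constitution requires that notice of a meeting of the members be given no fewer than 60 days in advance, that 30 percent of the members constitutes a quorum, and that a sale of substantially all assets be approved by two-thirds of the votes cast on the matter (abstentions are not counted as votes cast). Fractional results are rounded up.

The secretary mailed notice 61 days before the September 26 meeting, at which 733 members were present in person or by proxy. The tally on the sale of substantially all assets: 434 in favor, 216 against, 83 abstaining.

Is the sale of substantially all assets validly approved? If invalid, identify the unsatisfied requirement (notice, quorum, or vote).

Invalid — quorum requirement not satisfied.

Notice: 61 days given; 60 required. Satisfied.
Quorum: 30% of 2,448 = 734.40, rounded up to 735; 733 present. Not satisfied.
Vote: requires two-thirds of the votes cast (733 − 83 abstaining = 650); 2/3 of 650 = 433.33, rounded up to 434, so 434 needed; 434 in favor. Satisfied.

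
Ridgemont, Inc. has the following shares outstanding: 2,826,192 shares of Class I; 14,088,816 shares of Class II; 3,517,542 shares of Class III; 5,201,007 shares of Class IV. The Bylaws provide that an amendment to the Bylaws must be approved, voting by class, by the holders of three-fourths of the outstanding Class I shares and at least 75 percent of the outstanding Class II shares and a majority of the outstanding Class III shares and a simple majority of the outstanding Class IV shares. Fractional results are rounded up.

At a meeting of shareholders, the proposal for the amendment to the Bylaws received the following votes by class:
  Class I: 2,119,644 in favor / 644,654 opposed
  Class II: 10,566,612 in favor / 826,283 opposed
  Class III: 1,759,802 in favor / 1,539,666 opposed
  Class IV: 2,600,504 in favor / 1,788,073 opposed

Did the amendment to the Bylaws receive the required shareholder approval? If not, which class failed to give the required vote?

Approved — every class gave the required vote.

Class I: 3/4 of 2826192 = 2119644; 2,119,644 required, 2,119,644 in favor — approved.
Class II: 3/4 of 14088816 = 10566612; 10,566,612 required, 10,566,612 in favor — approved.
Class III: a majority of 3517542 is 1758772; 1,758,772 required, 1,759,802 in favor — approved.
Class IV: a majority of 5201007 is 2600504; 2,600,504 required, 2,600,504 in favor — approved.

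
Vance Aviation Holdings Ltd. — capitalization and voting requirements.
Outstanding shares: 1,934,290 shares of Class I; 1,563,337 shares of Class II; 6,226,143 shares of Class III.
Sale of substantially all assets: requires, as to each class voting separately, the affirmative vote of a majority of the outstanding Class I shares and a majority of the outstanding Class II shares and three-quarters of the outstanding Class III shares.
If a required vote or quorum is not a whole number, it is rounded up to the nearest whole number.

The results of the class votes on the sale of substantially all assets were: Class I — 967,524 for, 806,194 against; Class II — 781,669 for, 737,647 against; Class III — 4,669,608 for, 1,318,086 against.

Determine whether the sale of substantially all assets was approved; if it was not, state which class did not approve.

Class I: a majority of 1934290 is 967146; 967,146 required, 967,524 in favor — approved.
Class II: a majority of 1563337 is 781669; 781,669 required, 781,669 in favor — approved.
Class III: 3/4 of 6226143 = 4669607.25, rounded up to 4669608; 4,669,608 required, 4,669,608 in favor — approved.

Approved — every class gave the required vote.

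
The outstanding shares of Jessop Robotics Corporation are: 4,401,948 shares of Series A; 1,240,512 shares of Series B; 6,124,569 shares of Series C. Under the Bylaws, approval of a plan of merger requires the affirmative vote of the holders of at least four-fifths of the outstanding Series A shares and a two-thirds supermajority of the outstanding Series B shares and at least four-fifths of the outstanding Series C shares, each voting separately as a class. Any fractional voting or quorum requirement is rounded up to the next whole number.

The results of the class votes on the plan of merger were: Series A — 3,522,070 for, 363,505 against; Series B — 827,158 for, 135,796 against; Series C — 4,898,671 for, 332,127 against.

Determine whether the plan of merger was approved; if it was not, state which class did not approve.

Series A: 4/5 of 4401948 = 3521558.40, rounded up to 3521559; 3,521,559 required, 3,522,070 in favor — approved.
Series B: 2/3 of 1240512 = 827008; 827,008 required, 827,158 in favor — approved.
Series C: 4/5 of 6124569 = 4899655.20, rounded up to 4899656; 4,899,656 required, 4,898,671 in favor — not approved.

Not approved — the Series C shares did not give the required vote.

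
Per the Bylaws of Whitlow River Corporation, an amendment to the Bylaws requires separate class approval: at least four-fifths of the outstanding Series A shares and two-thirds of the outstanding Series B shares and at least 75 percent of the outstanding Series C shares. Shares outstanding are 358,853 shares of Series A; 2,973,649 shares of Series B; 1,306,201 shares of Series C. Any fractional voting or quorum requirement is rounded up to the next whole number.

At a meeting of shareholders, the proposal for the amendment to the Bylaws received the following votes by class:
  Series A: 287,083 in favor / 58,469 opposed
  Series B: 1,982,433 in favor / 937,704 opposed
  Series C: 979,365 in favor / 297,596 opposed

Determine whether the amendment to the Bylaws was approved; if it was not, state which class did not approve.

Not approved — the Series C shares did not give the required vote.

Series A: 4/5 of 358853 = 287082.40, rounded up to 287083; 287,083 required, 287,083 in favor — approved.
Series B: 2/3 of 2973649 = 1982432.67, rounded up to 1982433; 1,982,433 required, 1,982,433 in favor — approved.
Series C: 3/4 of 1306201 = 979650.75, rounded up to 979651; 979,651 required, 979,365 in favor — not approved.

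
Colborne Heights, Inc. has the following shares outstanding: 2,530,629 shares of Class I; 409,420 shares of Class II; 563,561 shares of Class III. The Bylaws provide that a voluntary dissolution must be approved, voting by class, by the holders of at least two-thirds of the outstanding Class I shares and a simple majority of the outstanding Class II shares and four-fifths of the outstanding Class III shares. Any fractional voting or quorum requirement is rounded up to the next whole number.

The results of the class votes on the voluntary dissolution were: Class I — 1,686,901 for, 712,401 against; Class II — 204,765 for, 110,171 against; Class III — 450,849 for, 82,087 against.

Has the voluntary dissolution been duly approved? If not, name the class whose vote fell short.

Not approved — the Class I shares did not give the required vote.

Class I: 2/3 of 2530629 = 1687086; 1,687,086 required, 1,686,901 in favor — not approved.
Class II: a majority of 409420 is 204711; 204,711 required, 204,765 in favor — approved.
Class III: 4/5 of 563561 = 450848.80, rounded up to 450849; 450,849 required, 450,849 in favor — approved.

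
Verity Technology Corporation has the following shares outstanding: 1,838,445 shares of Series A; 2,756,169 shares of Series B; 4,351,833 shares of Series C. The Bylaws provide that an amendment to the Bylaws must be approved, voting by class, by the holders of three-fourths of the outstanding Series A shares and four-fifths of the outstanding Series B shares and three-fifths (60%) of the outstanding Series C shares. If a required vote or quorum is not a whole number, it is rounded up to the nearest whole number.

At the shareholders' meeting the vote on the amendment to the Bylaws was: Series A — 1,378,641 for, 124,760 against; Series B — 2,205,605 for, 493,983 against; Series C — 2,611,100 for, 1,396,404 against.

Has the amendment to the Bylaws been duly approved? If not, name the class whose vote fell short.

Series A: 3/4 of 1838445 = 1378833.75, rounded up to 1378834; 1,378,834 required, 1,378,641 in favor — not approved.
Series B: 4/5 of 2756169 = 2204935.20, rounded up to 2204936; 2,204,936 required, 2,205,605 in favor — approved.
Series C: 3/5 of 4351833 = 2611099.80, rounded up to 2611100; 2,611,100 required, 2,611,100 in favor — approved.

Not approved — the Series A shares did not give the required vote.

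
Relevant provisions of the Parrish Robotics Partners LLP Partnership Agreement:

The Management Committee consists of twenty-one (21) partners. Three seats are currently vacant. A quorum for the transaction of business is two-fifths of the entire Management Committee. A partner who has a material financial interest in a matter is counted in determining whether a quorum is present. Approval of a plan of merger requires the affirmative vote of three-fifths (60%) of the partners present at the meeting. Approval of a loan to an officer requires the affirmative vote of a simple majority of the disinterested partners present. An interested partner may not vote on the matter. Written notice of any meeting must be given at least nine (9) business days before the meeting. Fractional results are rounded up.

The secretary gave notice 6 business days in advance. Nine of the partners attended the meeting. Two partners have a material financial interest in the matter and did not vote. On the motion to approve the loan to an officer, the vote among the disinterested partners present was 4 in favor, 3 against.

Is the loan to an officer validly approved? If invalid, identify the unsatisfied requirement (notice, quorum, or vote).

Invalid — notice requirement not satisfied.

Notice: 6 business days given; 9 required (6 < 9). Not satisfied.
Quorum: 9 present (interested partners count toward quorum); quorum is 9. Satisfied.
Vote: the loan to an officer requires a majority of the disinterested partners present (9 − 2 = 7). A majority of 7 is 4, so 4 affirmative votes are needed; 4 voted in favor. Satisfied.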